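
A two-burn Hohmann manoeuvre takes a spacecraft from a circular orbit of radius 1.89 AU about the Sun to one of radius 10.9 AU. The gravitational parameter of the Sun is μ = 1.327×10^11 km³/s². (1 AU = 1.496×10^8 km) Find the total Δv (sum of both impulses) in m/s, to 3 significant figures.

In km: r₁ = 1.89 × 1.496×10^8 = 2.82744×10^8 km; r₂ = 10.9 × 1.496×10^8 = 1.63064×10^9 km.
The Hohmann ellipse has a_t = (r₁ + r₂)/2 = 9.56692×10^8 km.
At r₁ the circular-orbit speed is v₁ = √(μ/r₁) = 21.664 km/s.
Transfer-orbit speed at r₁ (vis-viva): v_p = √[μ(2/r₁ − 1/a_t)] = 28.283 km/s.
First burn Δv₁ = |v_p − v₁| = 6.619 km/s.
Circular speed at r₂: v₂ = √(μ/r₂) = 9.021 km/s.
Transfer-orbit speed at r₂: v_a = √[μ(2/r₂ − 1/a_t)] = 4.904 km/s.
Second burn Δv₂ = |v₂ − v_a| = 4.117 km/s.
Total Δv = Δv₁ + Δv₂ = 10.74 km/s.

Δv = 10700 m/s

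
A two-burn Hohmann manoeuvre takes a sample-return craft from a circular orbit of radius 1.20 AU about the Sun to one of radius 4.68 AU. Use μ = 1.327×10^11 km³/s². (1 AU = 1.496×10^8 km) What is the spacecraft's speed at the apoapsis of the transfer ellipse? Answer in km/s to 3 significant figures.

In km: r₁ = 1.20 × 1.496×10^8 = 1.7952×10^8 km; r₂ = 4.68 × 1.496×10^8 = 7.00128×10^8 km.
Semi-major axis of the transfer orbit: a_t = (1.7952×10^8 + 7.00128×10^8)/2 = 4.39824×10^8 km.
The apoapsis of the transfer ellipse is at r = 7.00128×10^8 km.
Applying v² = μ(2/r − 1/a_t): v = 8.796 km/s.

v = 8.80 km/s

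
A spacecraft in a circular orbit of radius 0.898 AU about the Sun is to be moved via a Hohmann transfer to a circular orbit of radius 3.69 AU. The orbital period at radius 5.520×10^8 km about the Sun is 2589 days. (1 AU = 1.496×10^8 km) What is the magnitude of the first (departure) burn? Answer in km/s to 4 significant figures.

From Kepler's third law T² = 4π²r³/μ at r = 5.520×10^8 km, T = 2589 days = 2589 × 86400 s = 2.236896×10^8 s: μ = 4π²r³/T² = 1.32704×10^11 km³/s².
In km: r₁ = 0.898 × 1.496×10^8 = 1.343408×10^8 km; r₂ = 3.69 × 1.496×10^8 = 5.52024×10^8 km.
Transfer-ellipse semi-major axis a_t = (r₁ + r₂)/2 = (1.343408×10^8 + 5.52024×10^8)/2 = 3.431824×10^8 km.
Circular speed at r = 1.343408×10^8 km: v_c = √(μ/r) = 31.430 km/s.
Vis-viva on the transfer ellipse at r = 1.343408×10^8 km gives v_t = √[μ(2/r − 1/a_t)] = 39.862 km/s.
Δv₁ = |v_t − v_c| = |39.862 − 31.430| = 8.432 km/s.

Δv₁ = 8.432 km/s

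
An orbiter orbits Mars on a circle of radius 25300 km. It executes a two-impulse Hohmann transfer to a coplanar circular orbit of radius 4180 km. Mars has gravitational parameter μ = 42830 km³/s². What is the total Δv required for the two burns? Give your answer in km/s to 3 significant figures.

Δv = 1.60 km/s

The Hohmann ellipse has a_t = (r₁ + r₂)/2 = 14740 km.
Circular speed at r₁: v₁ = √(μ/r₁) = √(42830/25300) = 1.3011 km/s.
On the transfer ellipse at r₁, vis-viva gives v_a = √[μ(2/r₁ − 1/a_t)] = 0.69287 km/s.
First burn Δv₁ = |v_a − v₁| = 0.6082 km/s.
At r₂, v₂ = √(μ/r₂) = 3.2010 km/s.
Transfer-orbit speed at r₂: v_p = √[μ(2/r₂ − 1/a_t)] = 4.1937 km/s.
Second burn Δv₂ = |v₂ − v_p| = 0.9927 km/s.
Δv = Δv₁ + Δv₂ = 0.6082 + 0.9927 = 1.601 km/s.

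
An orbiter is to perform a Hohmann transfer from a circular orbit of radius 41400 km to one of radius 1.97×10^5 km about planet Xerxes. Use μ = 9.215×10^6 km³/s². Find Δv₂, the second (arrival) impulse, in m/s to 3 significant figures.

Semi-major axis of the transfer orbit: a_t = (41400 + 1.970×10^5)/2 = 1.192×10^5 km.
Circular speed at r = 1.970×10^5 km: v_c = √(μ/r) = 6.8393 km/s.
Vis-viva on the transfer ellipse at r = 1.970×10^5 km gives v_t = √[μ(2/r − 1/a_t)] = 4.0307 km/s.
Δv₂ = |v_t − v_c| = |4.0307 − 6.8393| = 2.809 km/s.

Δv₂ = 2810 m/s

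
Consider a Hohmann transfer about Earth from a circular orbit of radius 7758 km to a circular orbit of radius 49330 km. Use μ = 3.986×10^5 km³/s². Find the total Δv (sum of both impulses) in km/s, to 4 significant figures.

Δv = 3.616 km/s

Semi-major axis of the transfer orbit: a_t = (7758 + 49330)/2 = 28544 km.
Circular speed at r₁: v₁ = √(μ/r₁) = √(3.986×10^5/7758) = 7.168 km/s.
On the transfer ellipse at r₁, v² = μ(2/r − 1/a) gives v_p = √[μ(2/r₁ − 1/a_t)] = 9.423 km/s.
First burn Δv₁ = |v_p − v₁| = 2.255 km/s.
Circular speed at r₂: v₂ = √(μ/r₂) = 2.843 km/s.
Transfer-orbit speed at r₂: v_a = √[μ(2/r₂ − 1/a_t)] = 1.482 km/s.
Second burn Δv₂ = |v₂ − v_a| = 1.361 km/s.
Δv = Δv₁ + Δv₂ = 2.255 + 1.361 = 3.616 km/s.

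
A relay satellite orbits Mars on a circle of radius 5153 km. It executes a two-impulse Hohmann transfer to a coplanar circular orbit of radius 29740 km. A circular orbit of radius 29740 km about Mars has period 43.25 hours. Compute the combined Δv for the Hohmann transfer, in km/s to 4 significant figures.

From Kepler's third law T² = 4π²r³/μ at r = 29740 km, T = 43.25 hours = 43.25 × 3600 s = 1.557×10^5 s: μ = 4π²r³/T² = 42835.7 km³/s².
Transfer-ellipse semi-major axis a_t = (r₁ + r₂)/2 = (5153 + 29740)/2 = 17446.5 km.
Circular speed at r₁: v₁ = √(μ/r₁) = √(42835.7/5153) = 2.883186 km/s.
On the transfer ellipse at r₁, vis-viva equation gives v_p = √[μ(2/r₁ − 1/a_t)] = 3.764341 km/s.
First burn Δv₁ = |v_p − v₁| = 0.8812 km/s.
Circular speed at r₂: v₂ = √(μ/r₂) = 1.2001 km/s.
Transfer-orbit speed at r₂: v_a = √[μ(2/r₂ − 1/a_t)] = 0.65224 km/s.
Second burn Δv₂ = |v₂ − v_a| = 0.5479 km/s.
Δv = Δv₁ + Δv₂ = 0.8812 + 0.5479 = 1.429 km/s.

Δv = 1.429 km/s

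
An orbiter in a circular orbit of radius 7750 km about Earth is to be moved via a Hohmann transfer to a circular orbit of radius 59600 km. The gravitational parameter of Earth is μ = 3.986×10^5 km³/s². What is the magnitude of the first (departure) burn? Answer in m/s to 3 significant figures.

Δv₁ = 2370 m/s

Semi-major axis of the transfer orbit: a_t = (7750 + 59600)/2 = 33675 km.
On the circular orbit at r = 7750 km, v_c = √(μ/r) = 7.172 km/s.
Transfer-orbit speed at the same r (vis-viva, a = a_t): v_t = √[μ(2/r − 1/a_t)] = 9.541 km/s.
Δv₁ = |v_t − v_c| = |9.541 − 7.172| = 2.369 km/s.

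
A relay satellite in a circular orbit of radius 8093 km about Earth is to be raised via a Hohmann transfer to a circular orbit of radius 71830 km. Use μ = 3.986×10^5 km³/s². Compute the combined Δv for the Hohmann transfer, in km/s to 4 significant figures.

Δv = 3.687 km/s

Semi-major axis of the transfer orbit: a_t = (8093 + 71830)/2 = 39961.5 km.
At r₁ the circular-orbit speed is v₁ = √(μ/r₁) = 7.018 km/s.
Transfer-orbit speed at r₁ (v² = μ(2/r − 1/a)): v_p = √[μ(2/r₁ − 1/a_t)] = 9.409 km/s.
First burn Δv₁ = |v_p − v₁| = 2.391 km/s.
Circular speed at r₂: v₂ = √(μ/r₂) = 2.356 km/s.
Transfer-orbit speed at r₂: v_a = √[μ(2/r₂ − 1/a_t)] = 1.060 km/s.
Second burn Δv₂ = |v₂ − v_a| = 1.296 km/s.
Δv = Δv₁ + Δv₂ = 2.391 + 1.296 = 3.687 km/s.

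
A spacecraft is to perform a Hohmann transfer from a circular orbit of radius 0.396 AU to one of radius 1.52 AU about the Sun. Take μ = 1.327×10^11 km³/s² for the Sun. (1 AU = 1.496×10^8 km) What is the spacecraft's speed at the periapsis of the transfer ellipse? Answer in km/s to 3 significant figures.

v = 59.6 km/s

In km: r₁ = 0.396 × 1.496×10^8 = 5.92416×10^7 km; r₂ = 1.52 × 1.496×10^8 = 2.27392×10^8 km.
The Hohmann ellipse has a_t = (r₁ + r₂)/2 = 1.433168×10^8 km.
At periapsis, r = 5.92416×10^7 km.
From the vis-viva equation, v = √[μ(2/r − 1/a_t)] = 59.62 km/s.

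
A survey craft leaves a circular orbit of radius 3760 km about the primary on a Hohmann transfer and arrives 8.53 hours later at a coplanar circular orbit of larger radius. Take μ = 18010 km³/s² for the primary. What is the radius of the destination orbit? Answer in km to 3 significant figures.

Transfer time t = 8.53 hours = 30708 s, and t = π√(a_t³/μ).
So a_t = (μ t²/π²)^(1/3) = (18010 × (30708)² / π²)^(1/3) = 11983 km.
Since a_t = (r₁ + r₂)/2, r₂ = 2a_t − r₁ = 2×11983 − 3760 = 20206 km.

r₂ = 20200 km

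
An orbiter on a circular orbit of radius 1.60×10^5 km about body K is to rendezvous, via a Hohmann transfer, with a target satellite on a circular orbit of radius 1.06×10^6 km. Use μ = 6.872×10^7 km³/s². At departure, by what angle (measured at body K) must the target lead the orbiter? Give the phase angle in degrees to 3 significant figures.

φ = 101°

Semi-major axis of the transfer orbit: a_t = (1.600×10^5 + 1.060×10^6)/2 = 6.100×10^5 km.
The half-period of the transfer ellipse is t = π√(a_t³/μ) = 1.8055×10^5 s.
Target angular speed ω₂ = √(μ/r₂³) = 7.5960×10^-6 rad/s.
Angle swept by the target during transfer: ω₂·t = 1.3715 rad = 78.58°.
Arrival is 180° from departure on the ellipse, so φ = 180° − 78.58° = 101°.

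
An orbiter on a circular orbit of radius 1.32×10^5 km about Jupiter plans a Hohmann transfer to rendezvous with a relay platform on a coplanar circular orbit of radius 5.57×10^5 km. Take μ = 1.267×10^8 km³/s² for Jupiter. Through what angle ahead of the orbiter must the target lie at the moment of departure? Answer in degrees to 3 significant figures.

φ = 92.4°

The Hohmann ellipse has a_t = (r₁ + r₂)/2 = 3.445×10^5 km.
The half-period of the transfer ellipse is t = π√(a_t³/μ) = 56430 s.
Target angular speed ω₂ = √(μ/r₂³) = 2.708×10^-5 rad/s.
Angle swept by the target during transfer: ω₂·t = 1.5281 rad = 87.554°.
The orbiter traverses 180° on the transfer ellipse, so the target must lead by 180° − 87.554° = 92.4°.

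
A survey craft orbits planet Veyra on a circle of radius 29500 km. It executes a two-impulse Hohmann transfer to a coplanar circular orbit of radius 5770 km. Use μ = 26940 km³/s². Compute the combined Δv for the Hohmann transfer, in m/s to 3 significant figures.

Δv = 1040 m/s

Semi-major axis of the transfer orbit: a_t = (29500 + 5770)/2 = 17635 km.
Circular speed at r₁: v₁ = √(μ/r₁) = √(26940/29500) = 0.9556 km/s.
On the transfer ellipse at r₁, v² = μ(2/r − 1/a) gives v_a = √[μ(2/r₁ − 1/a_t)] = 0.5466 km/s.
First burn Δv₁ = |v_a − v₁| = 0.4090 km/s.
At r₂, v₂ = √(μ/r₂) = 2.1608 km/s.
Transfer-orbit speed at r₂: v_p = √[μ(2/r₂ − 1/a_t)] = 2.7947 km/s.
Second burn Δv₂ = |v₂ − v_p| = 0.6339 km/s.
Δv = Δv₁ + Δv₂ = 0.4090 + 0.6339 = 1.043 km/s.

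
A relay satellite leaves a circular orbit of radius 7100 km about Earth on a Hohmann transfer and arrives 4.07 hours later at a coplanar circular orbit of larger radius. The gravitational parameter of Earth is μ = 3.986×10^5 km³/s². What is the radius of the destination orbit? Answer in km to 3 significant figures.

r₂ = 34000 km

Transfer time t = 4.07 hours = 14652 s, and t = π√(a_t³/μ).
So a_t = (μ t²/π²)^(1/3) = (3.986×10^5 × (14652)² / π²)^(1/3) = 20544 km.
Since a_t = (r₁ + r₂)/2, r₂ = 2a_t − r₁ = 2×20544 − 7100 = 33988 km.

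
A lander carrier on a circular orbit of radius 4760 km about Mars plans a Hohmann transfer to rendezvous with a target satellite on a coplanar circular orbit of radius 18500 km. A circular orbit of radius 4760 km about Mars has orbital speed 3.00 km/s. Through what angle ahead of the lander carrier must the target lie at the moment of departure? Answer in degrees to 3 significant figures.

From the circular-orbit relation v² = μ/r at r = 4760 km: μ = v²r = (3.00)² × 4760 = 42840.0 km³/s².
Transfer-ellipse semi-major axis a_t = (r₁ + r₂)/2 = (4760 + 18500)/2 = 11630 km.
Transfer time t = π√(a_t³/μ) = 19037 s.
Target angular speed ω₂ = √(μ/r₂³) = 8.2256×10^-5 rad/s.
Angle swept by the target during transfer: ω₂·t = 1.5659 rad = 89.72°.
The lander carrier traverses 180° on the transfer ellipse, so the target must lead by 180° − 89.72° = 90.3°.

φ = 90.3°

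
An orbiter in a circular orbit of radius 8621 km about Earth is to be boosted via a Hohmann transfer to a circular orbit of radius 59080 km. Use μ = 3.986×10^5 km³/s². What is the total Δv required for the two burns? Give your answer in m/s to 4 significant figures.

Δv = 3470 m/s

Semi-major axis of the transfer orbit: a_t = (8621 + 59080)/2 = 33850.5 km.
Circular speed at r₁: v₁ = √(μ/r₁) = √(3.986×10^5/8621) = 6.800 km/s.
Transfer-orbit speed at r₁ (vis-viva): v_p = √[μ(2/r₁ − 1/a_t)] = 8.983 km/s.
First burn Δv₁ = |v_p − v₁| = 2.183 km/s.
Circular speed at r₂: v₂ = √(μ/r₂) = 2.5975 km/s.
Transfer-orbit speed at r₂: v_a = √[μ(2/r₂ − 1/a_t)] = 1.3108 km/s.
Second burn Δv₂ = |v₂ − v_a| = 1.287 km/s.
Δv = Δv₁ + Δv₂ = 2.183 + 1.287 = 3.470 km/s.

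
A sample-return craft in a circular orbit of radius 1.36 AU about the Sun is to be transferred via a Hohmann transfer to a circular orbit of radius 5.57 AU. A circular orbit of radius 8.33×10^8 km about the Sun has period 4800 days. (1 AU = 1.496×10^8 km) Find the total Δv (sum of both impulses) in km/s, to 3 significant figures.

From Kepler's third law T² = 4π²r³/μ at r = 8.33×10^8 km, T = 4800 days = 4800 × 86400 s = 4.1472×10^8 s: μ = 4π²r³/T² = 1.32674×10^11 km³/s².
In km: r₁ = 1.36 × 1.496×10^8 = 2.03456×10^8 km; r₂ = 5.57 × 1.496×10^8 = 8.33272×10^8 km.
Semi-major axis of the transfer orbit: a_t = (2.03456×10^8 + 8.33272×10^8)/2 = 5.18364×10^8 km.
Circular speed at r₁: v₁ = √(μ/r₁) = √(1.32674×10^11/2.03456×10^8) = 25.54 km/s.
Transfer-orbit speed at r₁ (v² = μ(2/r − 1/a)): v_p = √[μ(2/r₁ − 1/a_t)] = 32.38 km/s.
First burn Δv₁ = |v_p − v₁| = 6.840 km/s.
Circular speed at r₂: v₂ = √(μ/r₂) = 12.618 km/s.
Transfer-orbit speed at r₂: v_a = √[μ(2/r₂ − 1/a_t)] = 7.9053 km/s.
Second burn Δv₂ = |v₂ − v_a| = 4.713 km/s.
Δv = Δv₁ + Δv₂ = 6.840 + 4.713 = 11.55 km/s.

Δv = 11.6 km/s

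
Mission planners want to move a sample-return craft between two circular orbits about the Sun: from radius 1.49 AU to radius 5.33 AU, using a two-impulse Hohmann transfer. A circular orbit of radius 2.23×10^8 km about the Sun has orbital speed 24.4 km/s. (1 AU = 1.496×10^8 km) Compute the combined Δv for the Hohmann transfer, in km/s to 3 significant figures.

From the circular-orbit relation v² = μ/r at r = 2.23×10^8 km: μ = v²r = (24.4)² × 2.23×10^8 = 1.32765×10^11 km³/s².
In km: r₁ = 1.49 × 1.496×10^8 = 2.22904×10^8 km; r₂ = 5.33 × 1.496×10^8 = 7.97368×10^8 km.
Transfer-ellipse semi-major axis a_t = (r₁ + r₂)/2 = (2.22904×10^8 + 7.97368×10^8)/2 = 5.10136×10^8 km.
At r₁ the circular-orbit speed is v₁ = √(μ/r₁) = 24.405 km/s.
On the transfer ellipse at r₁, v² = μ(2/r − 1/a) gives v_p = √[μ(2/r₁ − 1/a_t)] = 30.512 km/s.
First burn Δv₁ = |v_p − v₁| = 6.107 km/s.
At r₂, v₂ = √(μ/r₂) = 12.904 km/s.
Transfer-orbit speed at r₂: v_a = √[μ(2/r₂ − 1/a_t)] = 8.5296 km/s.
Second burn Δv₂ = |v₂ − v_a| = 4.374 km/s.
Δv = Δv₁ + Δv₂ = 6.107 + 4.374 = 10.48 km/s.

Δv = 10.5 km/s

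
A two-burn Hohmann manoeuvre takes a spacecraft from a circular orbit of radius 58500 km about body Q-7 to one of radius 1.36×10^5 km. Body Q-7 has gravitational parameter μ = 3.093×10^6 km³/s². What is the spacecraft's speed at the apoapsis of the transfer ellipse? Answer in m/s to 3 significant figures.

v = 3700 m/s

The Hohmann ellipse has a_t = (r₁ + r₂)/2 = 97250 km.
At apoapsis, r = 1.360×10^5 km.
From the vis-viva equation, v = √[μ(2/r − 1/a_t)] = 3.699 km/s.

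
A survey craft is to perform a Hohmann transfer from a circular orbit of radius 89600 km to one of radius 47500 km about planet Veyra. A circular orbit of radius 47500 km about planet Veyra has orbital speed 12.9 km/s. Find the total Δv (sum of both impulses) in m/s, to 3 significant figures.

Δv = 3420 m/s

From the circular-orbit relation v² = μ/r at r = 47500 km: μ = v²r = (12.9)² × 47500 = 7.90448×10^6 km³/s².
Transfer-ellipse semi-major axis a_t = (r₁ + r₂)/2 = (89600 + 47500)/2 = 68550 km.
At r₁ the circular-orbit speed is v₁ = √(μ/r₁) = 9.393 km/s.
On the transfer ellipse at r₁, vis-viva equation gives v_a = √[μ(2/r₁ − 1/a_t)] = 7.819 km/s.
First burn Δv₁ = |v_a − v₁| = 1.574 km/s.
Circular speed at r₂: v₂ = √(μ/r₂) = 12.900 km/s.
Transfer-orbit speed at r₂: v_p = √[μ(2/r₂ − 1/a_t)] = 14.748 km/s.
Second burn Δv₂ = |v₂ − v_p| = 1.848 km/s.
Δv = Δv₁ + Δv₂ = 1.574 + 1.848 = 3.422 km/s.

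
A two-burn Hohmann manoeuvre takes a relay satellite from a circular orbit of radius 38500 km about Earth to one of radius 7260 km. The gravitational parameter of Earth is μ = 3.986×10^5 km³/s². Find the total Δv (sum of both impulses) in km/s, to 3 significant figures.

Δv = 3.61 km/s

Semi-major axis of the transfer orbit: a_t = (38500 + 7260)/2 = 22880 km.
Circular speed at r₁: v₁ = √(μ/r₁) = √(3.986×10^5/38500) = 3.218 km/s.
Transfer-orbit speed at r₁ (vis-viva equation): v_a = √[μ(2/r₁ − 1/a_t)] = 1.813 km/s.
First burn Δv₁ = |v_a − v₁| = 1.405 km/s.
Circular speed at r₂: v₂ = √(μ/r₂) = 7.410 km/s.
Transfer-orbit speed at r₂: v_p = √[μ(2/r₂ − 1/a_t)] = 9.612 km/s.
Second burn Δv₂ = |v₂ − v_p| = 2.202 km/s.
Δv = Δv₁ + Δv₂ = 1.405 + 2.202 = 3.607 km/s.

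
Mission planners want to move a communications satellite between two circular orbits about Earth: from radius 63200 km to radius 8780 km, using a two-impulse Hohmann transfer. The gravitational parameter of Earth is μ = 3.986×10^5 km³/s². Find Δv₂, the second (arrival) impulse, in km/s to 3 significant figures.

Transfer-ellipse semi-major axis a_t = (r₁ + r₂)/2 = (63200 + 8780)/2 = 35990 km.
On the circular orbit at r = 8780 km, v_c = √(μ/r) = 6.738 km/s.
Transfer-orbit speed at the same r (vis-viva, a = a_t): v_t = √[μ(2/r − 1/a_t)] = 8.929 km/s.
Δv₂ = |v_t − v_c| = |8.929 − 6.738| = 2.191 km/s.

Δv₂ = 2.19 km/s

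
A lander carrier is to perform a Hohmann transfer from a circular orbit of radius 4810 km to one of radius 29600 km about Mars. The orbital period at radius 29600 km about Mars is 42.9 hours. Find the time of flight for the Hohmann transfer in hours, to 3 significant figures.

From Kepler's third law T² = 4π²r³/μ at r = 29600 km, T = 42.9 hours = 42.9 × 3600 s = 1.5444×10^5 s: μ = 4π²r³/T² = 42925.5 km³/s².
Semi-major axis of the transfer orbit: a_t = (4810 + 29600)/2 = 17205 km.
Transfer time t = π√(a_t³/μ) = π√((17205)³ / 42925.5) = 34220 s.
Converting: 34220 s ÷ 3600 s/hour = 9.51 hours.

t = 9.51 hours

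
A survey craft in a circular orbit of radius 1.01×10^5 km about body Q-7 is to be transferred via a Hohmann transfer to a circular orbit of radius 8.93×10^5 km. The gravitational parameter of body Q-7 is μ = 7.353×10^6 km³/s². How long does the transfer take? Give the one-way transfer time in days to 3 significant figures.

t = 4.70 days

Semi-major axis of the transfer orbit: a_t = (1.010×10^5 + 8.930×10^5)/2 = 4.970×10^5 km.
By Kepler's third law the transfer-orbit period is T = 2π√(a_t³/μ), so t = T/2 = 4.059×10^5 s.
Converting: 4.059×10^5 s ÷ 86400 s/day = 4.70 days.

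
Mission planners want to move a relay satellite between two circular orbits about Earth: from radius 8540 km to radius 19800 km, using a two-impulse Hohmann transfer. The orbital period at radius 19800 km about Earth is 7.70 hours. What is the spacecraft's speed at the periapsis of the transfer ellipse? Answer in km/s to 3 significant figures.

From Kepler's third law T² = 4π²r³/μ at r = 19800 km, T = 7.70 hours = 7.70 × 3600 s = 27720 s: μ = 4π²r³/T² = 3.98813×10^5 km³/s².
Transfer-ellipse semi-major axis a_t = (r₁ + r₂)/2 = (8540 + 19800)/2 = 14170 km.
The periapsis of the transfer ellipse is at r = 8540 km.
From the vis-viva equation, v = √[μ(2/r − 1/a_t)] = 8.078 km/s.

v = 8.08 km/s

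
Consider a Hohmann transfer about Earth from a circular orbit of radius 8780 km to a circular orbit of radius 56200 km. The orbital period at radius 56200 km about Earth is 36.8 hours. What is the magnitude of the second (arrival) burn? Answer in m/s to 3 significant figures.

From Kepler's third law T² = 4π²r³/μ at r = 56200 km, T = 36.8 hours = 36.8 × 3600 s = 1.3248×10^5 s: μ = 4π²r³/T² = 3.99271×10^5 km³/s².
Semi-major axis of the transfer orbit: a_t = (8780 + 56200)/2 = 32490 km.
On the circular orbit at r = 56200 km, v_c = √(μ/r) = 2.6654 km/s.
Vis-viva on the transfer ellipse at r = 56200 km gives v_t = √[μ(2/r − 1/a_t)] = 1.3856 km/s.
Δv₂ = |v_t − v_c| = |1.3856 − 2.6654| = 1.280 km/s.

Δv₂ = 1280 m/s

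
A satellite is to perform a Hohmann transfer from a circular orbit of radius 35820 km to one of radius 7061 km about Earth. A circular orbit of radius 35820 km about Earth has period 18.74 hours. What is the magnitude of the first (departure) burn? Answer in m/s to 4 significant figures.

Δv₁ = 1422 m/s

From Kepler's third law T² = 4π²r³/μ at r = 35820 km, T = 18.74 hours = 18.74 × 3600 s = 67464 s: μ = 4π²r³/T² = 3.98650×10^5 km³/s².
Semi-major axis of the transfer orbit: a_t = (35820 + 7061)/2 = 21440.5 km.
On the circular orbit at r = 35820 km, v_c = √(μ/r) = 3.336 km/s.
Transfer-orbit speed at the same r (vis-viva, a = a_t): v_t = √[μ(2/r − 1/a_t)] = 1.914 km/s.
Δv₁ = |v_t − v_c| = |1.914 − 3.336| = 1.422 km/s.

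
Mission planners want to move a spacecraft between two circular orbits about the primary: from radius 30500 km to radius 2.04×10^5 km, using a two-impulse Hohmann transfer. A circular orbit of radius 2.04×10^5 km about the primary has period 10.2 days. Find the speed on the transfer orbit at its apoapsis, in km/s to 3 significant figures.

v = 0.742 km/s

From Kepler's third law T² = 4π²r³/μ at r = 2.04×10^5 km, T = 10.2 days = 10.2 × 86400 s = 8.8128×10^5 s: μ = 4π²r³/T² = 4.31541×10^5 km³/s².
Transfer-ellipse semi-major axis a_t = (r₁ + r₂)/2 = (30500 + 2.040×10^5)/2 = 1.1725×10^5 km.
The apoapsis of the transfer ellipse is at r = 2.040×10^5 km.
Vis-viva: v = √[μ(2/r − 1/a_t)] = √[4.31541×10^5 × (2/2.040×10^5 − 1/1.1725×10^5)] = 0.7418 km/s.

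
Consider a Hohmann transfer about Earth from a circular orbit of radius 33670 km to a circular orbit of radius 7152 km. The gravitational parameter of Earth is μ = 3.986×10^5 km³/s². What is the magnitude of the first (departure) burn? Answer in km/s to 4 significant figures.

Δv₁ = 1.404 km/s

Transfer-ellipse semi-major axis a_t = (r₁ + r₂)/2 = (33670 + 7152)/2 = 20411 km.
Circular speed at r = 33670 km: v_c = √(μ/r) = 3.441 km/s.
Vis-viva on the transfer ellipse at r = 33670 km gives v_t = √[μ(2/r − 1/a_t)] = 2.037 km/s.
Δv₁ = |v_t − v_c| = |2.037 − 3.441| = 1.404 km/s.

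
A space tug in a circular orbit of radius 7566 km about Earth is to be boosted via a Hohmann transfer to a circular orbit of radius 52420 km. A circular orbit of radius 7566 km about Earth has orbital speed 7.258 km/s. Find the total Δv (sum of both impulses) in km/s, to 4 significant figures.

From the circular-orbit relation v² = μ/r at r = 7566 km: μ = v²r = (7.258)² × 7566 = 3.98566×10^5 km³/s².
Semi-major axis of the transfer orbit: a_t = (7566 + 52420)/2 = 29993 km.
At r₁ the circular-orbit speed is v₁ = √(μ/r₁) = 7.2580 km/s.
Transfer-orbit speed at r₁ (vis-viva): v_p = √[μ(2/r₁ − 1/a_t)] = 9.5952 km/s.
First burn Δv₁ = |v_p − v₁| = 2.3372 km/s.
At r₂, v₂ = √(μ/r₂) = 2.7574 km/s.
Transfer-orbit speed at r₂: v_a = √[μ(2/r₂ − 1/a_t)] = 1.3849 km/s.
Second burn Δv₂ = |v₂ − v_a| = 1.3725 km/s.
Total Δv = Δv₁ + Δv₂ = 3.710 km/s.

Δv = 3.710 km/s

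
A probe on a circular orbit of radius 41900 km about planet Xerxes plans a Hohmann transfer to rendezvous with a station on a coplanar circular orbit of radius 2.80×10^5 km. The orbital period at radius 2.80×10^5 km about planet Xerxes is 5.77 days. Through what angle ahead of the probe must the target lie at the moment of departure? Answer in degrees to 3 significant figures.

From Kepler's third law T² = 4π²r³/μ at r = 2.80×10^5 km, T = 5.77 days = 5.77 × 86400 s = 4.98528×10^5 s: μ = 4π²r³/T² = 3.48702×10^6 km³/s².
Semi-major axis of the transfer orbit: a_t = (41900 + 2.800×10^5)/2 = 1.6095×10^5 km.
Transfer time t = π√(a_t³/μ) = 1.08632×10^5 s.
Target angular speed ω₂ = √(μ/r₂³) = 1.26035×10^-5 rad/s.
Angle swept by the target during transfer: ω₂·t = 1.36914 rad = 78.45°.
The probe traverses 180° on the transfer ellipse, so the target must lead by 180° − 78.45° = 102°.

φ = 102°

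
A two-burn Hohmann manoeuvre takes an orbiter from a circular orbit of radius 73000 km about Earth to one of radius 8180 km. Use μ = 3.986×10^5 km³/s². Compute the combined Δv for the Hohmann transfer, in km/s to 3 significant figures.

Δv = 3.67 km/s

Transfer-ellipse semi-major axis a_t = (r₁ + r₂)/2 = (73000 + 8180)/2 = 40590 km.
Circular speed at r₁: v₁ = √(μ/r₁) = √(3.986×10^5/73000) = 2.337 km/s.
Transfer-orbit speed at r₁ (vis-viva equation): v_a = √[μ(2/r₁ − 1/a_t)] = 1.049 km/s.
First burn Δv₁ = |v_a − v₁| = 1.288 km/s.
Circular speed at r₂: v₂ = √(μ/r₂) = 6.9806 km/s.
Transfer-orbit speed at r₂: v_p = √[μ(2/r₂ − 1/a_t)] = 9.3615 km/s.
Second burn Δv₂ = |v₂ − v_p| = 2.381 km/s.
Δv = Δv₁ + Δv₂ = 1.288 + 2.381 = 3.669 km/s.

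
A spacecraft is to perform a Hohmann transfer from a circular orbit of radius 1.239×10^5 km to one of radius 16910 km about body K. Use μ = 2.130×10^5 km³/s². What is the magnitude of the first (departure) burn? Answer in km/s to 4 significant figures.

Semi-major axis of the transfer orbit: a_t = (1.239×10^5 + 16910)/2 = 70405 km.
Circular speed at r = 1.239×10^5 km: v_c = √(μ/r) = 1.3112 km/s.
Vis-viva on the transfer ellipse at r = 1.239×10^5 km gives v_t = √[μ(2/r − 1/a_t)] = 0.64258 km/s.
Δv₁ = |v_t − v_c| = |0.64258 − 1.3112| = 0.6686 km/s.

Δv₁ = 0.6686 km/s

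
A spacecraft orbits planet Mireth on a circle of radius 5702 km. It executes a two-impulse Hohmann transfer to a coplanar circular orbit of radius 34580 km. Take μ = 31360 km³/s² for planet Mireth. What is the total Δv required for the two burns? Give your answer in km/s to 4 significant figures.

Semi-major axis of the transfer orbit: a_t = (5702 + 34580)/2 = 20141 km.
At r₁ the circular-orbit speed is v₁ = √(μ/r₁) = 2.3452 km/s.
Transfer-orbit speed at r₁ (v² = μ(2/r − 1/a)): v_p = √[μ(2/r₁ − 1/a_t)] = 3.0729 km/s.
First burn Δv₁ = |v_p − v₁| = 0.7277 km/s.
Circular speed at r₂: v₂ = √(μ/r₂) = 0.9523 km/s.
Transfer-orbit speed at r₂: v_a = √[μ(2/r₂ − 1/a_t)] = 0.5067 km/s.
Second burn Δv₂ = |v₂ − v_a| = 0.4456 km/s.
Δv = Δv₁ + Δv₂ = 0.7277 + 0.4456 = 1.173 km/s.

Δv = 1.173 km/s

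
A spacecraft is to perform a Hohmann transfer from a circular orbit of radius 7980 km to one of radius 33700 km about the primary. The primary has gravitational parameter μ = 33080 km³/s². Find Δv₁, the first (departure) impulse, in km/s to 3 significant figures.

Δv₁ = 0.553 km/s

Transfer-ellipse semi-major axis a_t = (r₁ + r₂)/2 = (7980 + 33700)/2 = 20840 km.
Circular speed at r = 7980 km: v_c = √(μ/r) = 2.0360 km/s.
Vis-viva on the transfer ellipse at r = 7980 km gives v_t = √[μ(2/r − 1/a_t)] = 2.5891 km/s.
Δv₁ = |v_t − v_c| = |2.5891 − 2.0360| = 0.5531 km/s.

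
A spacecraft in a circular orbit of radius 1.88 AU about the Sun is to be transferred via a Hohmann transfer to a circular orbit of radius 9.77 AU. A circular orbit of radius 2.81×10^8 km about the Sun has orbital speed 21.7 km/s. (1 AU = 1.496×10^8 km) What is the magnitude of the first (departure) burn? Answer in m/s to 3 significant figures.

Δv₁ = 6400 m/s

From the circular-orbit relation v² = μ/r at r = 2.81×10^8 km: μ = v²r = (21.7)² × 2.81×10^8 = 1.32320×10^11 km³/s².
In km: r₁ = 1.88 × 1.496×10^8 = 2.81248×10^8 km; r₂ = 9.77 × 1.496×10^8 = 1.461592×10^9 km.
Transfer-ellipse semi-major axis a_t = (r₁ + r₂)/2 = (2.81248×10^8 + 1.461592×10^9)/2 = 8.7142×10^8 km.
Circular speed at r = 2.81248×10^8 km: v_c = √(μ/r) = 21.690 km/s.
Vis-viva on the transfer ellipse at r = 2.81248×10^8 km gives v_t = √[μ(2/r − 1/a_t)] = 28.091 km/s.
Δv₁ = |v_t − v_c| = |28.091 − 21.690| = 6.401 km/s.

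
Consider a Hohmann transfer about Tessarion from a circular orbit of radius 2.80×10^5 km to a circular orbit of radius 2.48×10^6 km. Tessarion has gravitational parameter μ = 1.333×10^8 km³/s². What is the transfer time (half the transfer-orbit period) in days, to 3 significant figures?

t = 5.11 days

Transfer-ellipse semi-major axis a_t = (r₁ + r₂)/2 = (2.800×10^5 + 2.480×10^6)/2 = 1.380×10^6 km.
By Kepler's third law the transfer-orbit period is T = 2π√(a_t³/μ), so t = T/2 = 4.411×10^5 s.
Converting: 4.411×10^5 s ÷ 86400 s/day = 5.11 days.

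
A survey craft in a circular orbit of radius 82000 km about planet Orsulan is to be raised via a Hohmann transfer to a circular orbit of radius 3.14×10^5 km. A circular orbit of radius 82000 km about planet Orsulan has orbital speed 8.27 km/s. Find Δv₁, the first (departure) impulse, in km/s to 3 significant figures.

From the circular-orbit relation v² = μ/r at r = 82000 km: μ = v²r = (8.27)² × 82000 = 5.60822×10^6 km³/s².
Semi-major axis of the transfer orbit: a_t = (82000 + 3.140×10^5)/2 = 1.980×10^5 km.
Circular speed at r = 82000 km: v_c = √(μ/r) = 8.2700 km/s.
Transfer-orbit speed at the same r (vis-viva, a = a_t): v_t = √[μ(2/r − 1/a_t)] = 10.414 km/s.
Δv₁ = |v_t − v_c| = |10.414 − 8.2700| = 2.144 km/s.

Δv₁ = 2.14 km/s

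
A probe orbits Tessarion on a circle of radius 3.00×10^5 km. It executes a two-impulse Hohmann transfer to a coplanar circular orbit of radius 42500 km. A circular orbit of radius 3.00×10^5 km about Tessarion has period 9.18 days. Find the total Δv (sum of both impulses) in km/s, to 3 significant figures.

From Kepler's third law T² = 4π²r³/μ at r = 3.00×10^5 km, T = 9.18 days = 9.18 × 86400 s = 7.93152×10^5 s: μ = 4π²r³/T² = 1.69438×10^6 km³/s².
Semi-major axis of the transfer orbit: a_t = (3.000×10^5 + 42500)/2 = 1.7125×10^5 km.
At r₁ the circular-orbit speed is v₁ = √(μ/r₁) = 2.377 km/s.
On the transfer ellipse at r₁, vis-viva equation gives v_a = √[μ(2/r₁ − 1/a_t)] = 1.184 km/s.
First burn Δv₁ = |v_a − v₁| = 1.193 km/s.
Circular speed at r₂: v₂ = √(μ/r₂) = 6.314 km/s.
Transfer-orbit speed at r₂: v_p = √[μ(2/r₂ − 1/a_t)] = 8.357 km/s.
Second burn Δv₂ = |v₂ − v_p| = 2.043 km/s.
Δv = Δv₁ + Δv₂ = 1.193 + 2.043 = 3.236 km/s.

Δv = 3.24 km/s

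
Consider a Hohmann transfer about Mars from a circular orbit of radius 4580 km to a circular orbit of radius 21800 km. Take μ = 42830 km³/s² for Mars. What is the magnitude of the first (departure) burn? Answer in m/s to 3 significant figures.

Semi-major axis of the transfer orbit: a_t = (4580 + 21800)/2 = 13190 km.
On the circular orbit at r = 4580 km, v_c = √(μ/r) = 3.0580 km/s.
Vis-viva on the transfer ellipse at r = 4580 km gives v_t = √[μ(2/r − 1/a_t)] = 3.9314 km/s.
Δv₁ = |v_t − v_c| = |3.9314 − 3.0580| = 0.8734 km/s.

Δv₁ = 873 m/s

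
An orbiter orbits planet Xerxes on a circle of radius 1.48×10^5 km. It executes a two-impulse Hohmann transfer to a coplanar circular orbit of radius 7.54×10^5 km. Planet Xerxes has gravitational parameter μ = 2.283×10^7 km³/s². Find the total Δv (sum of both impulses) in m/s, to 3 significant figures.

Δv = 5990 m/s

Transfer-ellipse semi-major axis a_t = (r₁ + r₂)/2 = (1.480×10^5 + 7.540×10^5)/2 = 4.510×10^5 km.
Circular speed at r₁: v₁ = √(μ/r₁) = √(2.283×10^7/1.480×10^5) = 12.420 km/s.
Transfer-orbit speed at r₁ (v² = μ(2/r − 1/a)): v_p = √[μ(2/r₁ − 1/a_t)] = 16.059 km/s.
First burn Δv₁ = |v_p − v₁| = 3.639 km/s.
At r₂, v₂ = √(μ/r₂) = 5.5026 km/s.
Transfer-orbit speed at r₂: v_a = √[μ(2/r₂ − 1/a_t)] = 3.1522 km/s.
Second burn Δv₂ = |v₂ − v_a| = 2.350 km/s.
Δv = Δv₁ + Δv₂ = 3.639 + 2.350 = 5.989 km/s.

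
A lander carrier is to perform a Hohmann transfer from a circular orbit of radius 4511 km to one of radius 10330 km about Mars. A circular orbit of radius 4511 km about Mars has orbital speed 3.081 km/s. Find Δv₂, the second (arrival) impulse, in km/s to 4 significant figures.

From the circular-orbit relation v² = μ/r at r = 4511 km: μ = v²r = (3.081)² × 4511 = 42820.9 km³/s².
The Hohmann ellipse has a_t = (r₁ + r₂)/2 = 7420.5 km.
On the circular orbit at r = 10330 km, v_c = √(μ/r) = 2.0360 km/s.
Vis-viva on the transfer ellipse at r = 10330 km gives v_t = √[μ(2/r − 1/a_t)] = 1.5874 km/s.
Δv₂ = |v_t − v_c| = |1.5874 − 2.0360| = 0.4486 km/s.

Δv₂ = 0.4486 km/s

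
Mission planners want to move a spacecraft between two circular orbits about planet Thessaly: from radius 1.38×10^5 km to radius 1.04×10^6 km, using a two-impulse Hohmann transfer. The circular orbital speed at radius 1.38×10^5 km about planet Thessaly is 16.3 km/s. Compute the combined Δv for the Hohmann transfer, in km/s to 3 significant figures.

Δv = 8.42 km/s

From the circular-orbit relation v² = μ/r at r = 1.38×10^5 km: μ = v²r = (16.3)² × 1.38×10^5 = 3.66652×10^7 km³/s².
Semi-major axis of the transfer orbit: a_t = (1.380×10^5 + 1.040×10^6)/2 = 5.890×10^5 km.
Circular speed at r₁: v₁ = √(μ/r₁) = √(3.66652×10^7/1.380×10^5) = 16.300 km/s.
On the transfer ellipse at r₁, vis-viva equation gives v_p = √[μ(2/r₁ − 1/a_t)] = 21.659 km/s.
First burn Δv₁ = |v_p − v₁| = 5.359 km/s.
Circular speed at r₂: v₂ = √(μ/r₂) = 5.938 km/s.
Transfer-orbit speed at r₂: v_a = √[μ(2/r₂ − 1/a_t)] = 2.874 km/s.
Second burn Δv₂ = |v₂ − v_a| = 3.064 km/s.
Total Δv = Δv₁ + Δv₂ = 8.423 km/s.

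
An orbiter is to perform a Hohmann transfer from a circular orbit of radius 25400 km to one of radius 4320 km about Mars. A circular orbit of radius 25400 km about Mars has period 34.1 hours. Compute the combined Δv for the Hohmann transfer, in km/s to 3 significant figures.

Δv = 1.57 km/s

From Kepler's third law T² = 4π²r³/μ at r = 25400 km, T = 34.1 hours = 34.1 × 3600 s = 1.2276×10^5 s: μ = 4π²r³/T² = 42928.6 km³/s².
Transfer-ellipse semi-major axis a_t = (r₁ + r₂)/2 = (25400 + 4320)/2 = 14860 km.
At r₁ the circular-orbit speed is v₁ = √(μ/r₁) = 1.30004 km/s.
On the transfer ellipse at r₁, vis-viva gives v_a = √[μ(2/r₁ − 1/a_t)] = 0.700953 km/s.
First burn Δv₁ = |v_a − v₁| = 0.5991 km/s.
Circular speed at r₂: v₂ = √(μ/r₂) = 3.152 km/s.
Transfer-orbit speed at r₂: v_p = √[μ(2/r₂ − 1/a_t)] = 4.121 km/s.
Second burn Δv₂ = |v₂ − v_p| = 0.9690 km/s.
Δv = Δv₁ + Δv₂ = 0.5991 + 0.9690 = 1.568 km/s.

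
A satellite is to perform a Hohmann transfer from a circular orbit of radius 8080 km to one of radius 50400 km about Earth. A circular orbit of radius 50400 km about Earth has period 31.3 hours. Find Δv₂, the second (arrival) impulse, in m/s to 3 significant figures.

From Kepler's third law T² = 4π²r³/μ at r = 50400 km, T = 31.3 hours = 31.3 × 3600 s = 1.1268×10^5 s: μ = 4π²r³/T² = 3.98068×10^5 km³/s².
Transfer-ellipse semi-major axis a_t = (r₁ + r₂)/2 = (8080 + 50400)/2 = 29240 km.
Circular speed at r = 50400 km: v_c = √(μ/r) = 2.810 km/s.
Transfer-orbit speed at the same r (vis-viva, a = a_t): v_t = √[μ(2/r − 1/a_t)] = 1.477 km/s.
Δv₂ = |v_t − v_c| = |1.477 − 2.810| = 1.333 km/s.

Δv₂ = 1330 m/s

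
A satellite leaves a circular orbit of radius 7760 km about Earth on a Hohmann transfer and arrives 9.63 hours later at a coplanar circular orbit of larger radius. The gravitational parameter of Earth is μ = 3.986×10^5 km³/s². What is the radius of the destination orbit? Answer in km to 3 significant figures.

r₂ = 65200 km

Transfer time t = 9.63 hours = 34668 s, and t = π√(a_t³/μ).
So a_t = (μ t²/π²)^(1/3) = (3.986×10^5 × (34668)² / π²)^(1/3) = 36478 km.
Since a_t = (r₁ + r₂)/2, r₂ = 2a_t − r₁ = 2×36478 − 7760 = 65196 km.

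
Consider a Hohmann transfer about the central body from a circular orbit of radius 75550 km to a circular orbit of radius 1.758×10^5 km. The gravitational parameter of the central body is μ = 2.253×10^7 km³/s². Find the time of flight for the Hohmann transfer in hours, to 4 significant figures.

Transfer-ellipse semi-major axis a_t = (r₁ + r₂)/2 = (75550 + 1.758×10^5)/2 = 1.25675×10^5 km.
Transfer time t = π√(a_t³/μ) = π√((1.25675×10^5)³ / 2.253×10^7) = 29488 s.
Converting: 29488 s ÷ 3600 s/hour = 8.191 hours.

t = 8.191 hours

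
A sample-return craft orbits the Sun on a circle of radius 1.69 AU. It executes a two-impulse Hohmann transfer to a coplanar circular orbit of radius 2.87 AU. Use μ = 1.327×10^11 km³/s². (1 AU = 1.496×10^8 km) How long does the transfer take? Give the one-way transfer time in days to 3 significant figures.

In km: r₁ = 1.69 × 1.496×10^8 = 2.52824×10^8 km; r₂ = 2.87 × 1.496×10^8 = 4.29352×10^8 km.
The Hohmann ellipse has a_t = (r₁ + r₂)/2 = 3.41088×10^8 km.
Transfer time t = π√(a_t³/μ) = π√((3.41088×10^8)³ / 1.327×10^11) = 5.433×10^7 s.
Converting: 5.433×10^7 s ÷ 86400 s/day = 629 days.

t = 629 days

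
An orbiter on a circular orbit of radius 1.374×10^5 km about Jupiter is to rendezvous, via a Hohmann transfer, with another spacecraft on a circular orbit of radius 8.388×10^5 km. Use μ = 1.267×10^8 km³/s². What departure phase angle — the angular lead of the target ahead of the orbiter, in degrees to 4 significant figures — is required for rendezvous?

Transfer-ellipse semi-major axis a_t = (r₁ + r₂)/2 = (1.374×10^5 + 8.388×10^5)/2 = 4.881×10^5 km.
The half-period of the transfer ellipse is t = π√(a_t³/μ) = 95175 s.
The target's mean motion on its circular orbit is ω₂ = √(μ/r₂³) = 1.4652×10^-5 rad/s.
Angle swept by the target during transfer: ω₂·t = 1.3945 rad = 79.90°.
The orbiter traverses 180° on the transfer ellipse, so the target must lead by 180° − 79.90° = 100.1°.

φ = 100.1°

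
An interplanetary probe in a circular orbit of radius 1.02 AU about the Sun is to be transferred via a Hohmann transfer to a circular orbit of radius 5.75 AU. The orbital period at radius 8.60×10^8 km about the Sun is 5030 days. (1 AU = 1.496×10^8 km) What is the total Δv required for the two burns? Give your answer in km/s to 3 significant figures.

Δv = 14.6 km/s

From Kepler's third law T² = 4π²r³/μ at r = 8.60×10^8 km, T = 5030 days = 5030 × 86400 s = 4.34592×10^8 s: μ = 4π²r³/T² = 1.32951×10^11 km³/s².
In km: r₁ = 1.02 × 1.496×10^8 = 1.52592×10^8 km; r₂ = 5.75 × 1.496×10^8 = 8.602×10^8 km.
The Hohmann ellipse has a_t = (r₁ + r₂)/2 = 5.06396×10^8 km.
Circular speed at r₁: v₁ = √(μ/r₁) = √(1.32951×10^11/1.52592×10^8) = 29.5175 km/s.
On the transfer ellipse at r₁, vis-viva gives v_p = √[μ(2/r₁ − 1/a_t)] = 38.4711 km/s.
First burn Δv₁ = |v_p − v₁| = 8.954 km/s.
At r₂, v₂ = √(μ/r₂) = 12.432 km/s.
Transfer-orbit speed at r₂: v_a = √[μ(2/r₂ − 1/a_t)] = 6.8244 km/s.
Second burn Δv₂ = |v₂ − v_a| = 5.608 km/s.
Δv = Δv₁ + Δv₂ = 8.954 + 5.608 = 14.56 km/s.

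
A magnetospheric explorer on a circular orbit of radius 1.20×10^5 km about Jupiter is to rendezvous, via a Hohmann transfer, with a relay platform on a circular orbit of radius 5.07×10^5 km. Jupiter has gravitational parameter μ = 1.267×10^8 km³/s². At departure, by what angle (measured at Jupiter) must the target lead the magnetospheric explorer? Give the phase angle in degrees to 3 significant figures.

Semi-major axis of the transfer orbit: a_t = (1.200×10^5 + 5.070×10^5)/2 = 3.135×10^5 km.
The half-period of the transfer ellipse is t = π√(a_t³/μ) = 48990 s.
Target angular speed ω₂ = √(μ/r₂³) = 3.118×10^-5 rad/s.
Angle swept by the target during transfer: ω₂·t = 1.5275 rad = 87.52°.
The magnetospheric explorer traverses 180° on the transfer ellipse, so the target must lead by 180° − 87.52° = 92.5°.

φ = 92.5°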